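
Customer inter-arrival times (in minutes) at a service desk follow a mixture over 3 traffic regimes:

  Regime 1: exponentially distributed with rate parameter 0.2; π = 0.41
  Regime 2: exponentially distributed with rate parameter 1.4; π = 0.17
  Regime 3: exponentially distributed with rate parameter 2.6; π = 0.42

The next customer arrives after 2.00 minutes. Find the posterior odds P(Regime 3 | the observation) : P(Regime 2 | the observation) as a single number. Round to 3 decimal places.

0.416

Only the two components matter; the odds are (π_i f_i(x)) / (π_j f_j(x)).
Evaluate each component's likelihood at the observed value:
  f_1 = 0.134064
  f_2 = 0.0851341
  f_3 = 0.0143431
Odds = (0.42/0.17) × (0.0143431/0.0851341) = 2.47059 × 0.168476 ≈ 0.416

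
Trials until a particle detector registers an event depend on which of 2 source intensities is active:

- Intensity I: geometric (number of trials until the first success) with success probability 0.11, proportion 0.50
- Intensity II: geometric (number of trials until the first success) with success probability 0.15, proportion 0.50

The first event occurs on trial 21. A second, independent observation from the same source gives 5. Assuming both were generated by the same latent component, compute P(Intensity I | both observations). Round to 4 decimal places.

By Bayes' theorem, P(k | x) = w_k f_k(x) / Σ_j w_j f_j(x).
Since both observations come from the same component, the likelihood for component k is f_k(x₁)·f_k(x₂).
  p_I = [0.11·(1−0.11)^20 = 0.11·0.09723 = 0.0106953] × [0.0690165] = 0.000738152
  p_II = [0.15·(1−0.15)^20 = 0.15·0.0387595 = 0.00581393] × [0.0783009] = 0.000455236
Multiply by the mixture weights:
  w_I·p_I = 0.50 × 0.000738152 = 0.000369076
  w_II·p_II = 0.50 × 0.000455236 = 0.000227618
Denominator: 0.000369076 + 0.000227618 = 0.000596694
P(Intensity I | x₁,x₂) ≈ 0.6185

0.6185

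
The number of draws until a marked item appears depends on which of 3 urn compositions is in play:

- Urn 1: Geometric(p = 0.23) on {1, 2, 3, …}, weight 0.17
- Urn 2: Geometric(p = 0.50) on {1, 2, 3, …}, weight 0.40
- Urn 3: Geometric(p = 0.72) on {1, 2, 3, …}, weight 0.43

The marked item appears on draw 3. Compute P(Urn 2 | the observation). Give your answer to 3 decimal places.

0.513

Posterior ∝ prior × likelihood, so P(k | x) ∝ w_k f_k(x); normalise over all components.
Geometric probabilities:
  L_1 = 0.136367
  L_2 = 0.125
  L_3 = 0.056448
Weight by the priors:
  w_1·L_1 = 0.17 × 0.136367 = 0.0231824
  w_2·L_2 = 0.40 × 0.125 = 0.05
  w_3·L_3 = 0.43 × 0.056448 = 0.0242726
Normaliser: 0.0231824 + 0.05 + 0.0242726 = 0.097455
P(Urn 2 | 3) ≈ 0.513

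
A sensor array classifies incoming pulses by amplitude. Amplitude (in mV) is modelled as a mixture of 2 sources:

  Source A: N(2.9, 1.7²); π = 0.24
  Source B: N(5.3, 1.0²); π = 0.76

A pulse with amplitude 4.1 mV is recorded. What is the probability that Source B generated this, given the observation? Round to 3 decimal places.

Posterior ∝ prior × likelihood, so P(k | x) ∝ π_k f_k(x); normalise over all components.
Normal densities:
  f_A = (1/(1.7·√(2π)))·exp(−(4.1−2.9)²/(2·1.7²)) = 0.234672·exp(-0.24913) = 0.182921
  f_B = (1/(1.0·√(2π)))·exp(−(4.1−5.3)²/(2·1.0²)) = 0.398942·exp(-0.72000) = 0.194186
Multiply by the mixture weights:
  π_A·f_A = 0.24 × 0.182921 = 0.043901
  π_B·f_B = 0.76 × 0.194186 = 0.147581
Marginal: 0.043901 + 0.147581 = 0.191482
So the posterior for Source B is 0.147581 / 0.191482 ≈ 0.771.

0.771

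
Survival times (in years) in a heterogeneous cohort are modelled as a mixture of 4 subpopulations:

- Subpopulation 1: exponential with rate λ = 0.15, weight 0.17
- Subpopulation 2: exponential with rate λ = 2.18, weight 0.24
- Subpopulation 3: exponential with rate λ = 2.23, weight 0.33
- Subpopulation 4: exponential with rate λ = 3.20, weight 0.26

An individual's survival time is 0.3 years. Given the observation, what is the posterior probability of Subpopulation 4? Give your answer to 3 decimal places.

Apply Bayes' rule: the posterior for each component is proportional to its prior times its likelihood at x.
Evaluate each component's likelihood at the observed value:
  p_1 = 0.1434
  p_2 = 1.13352
  p_3 = 1.14225
  p_4 = 1.22526
Unnormalised posteriors:
  w_1·p_1 = 0.17 × 0.1434 = 0.0243779
  w_2·p_2 = 0.24 × 1.13352 = 0.272044
  w_3·p_3 = 0.33 × 1.14225 = 0.376943
  w_4·p_4 = 0.26 × 1.22526 = 0.318567
Normaliser: 0.0243779 + 0.272044 + 0.376943 + 0.318567 = 0.991932
P(Subpopulation 4 | the observation) ≈ 0.321

0.321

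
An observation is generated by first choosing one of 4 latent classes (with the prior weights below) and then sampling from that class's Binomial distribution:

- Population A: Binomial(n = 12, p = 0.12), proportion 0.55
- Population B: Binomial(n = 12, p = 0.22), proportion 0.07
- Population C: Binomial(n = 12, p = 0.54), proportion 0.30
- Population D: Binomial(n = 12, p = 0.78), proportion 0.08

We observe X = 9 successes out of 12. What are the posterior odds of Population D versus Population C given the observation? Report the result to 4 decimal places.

Posterior odds = (P(Z=i) f_i(x)) / (P(Z=j) f_j(x)); the normalising sum cancels.
Binomial probabilities:
  L_A = 7.73574e-07
  L_B = 0.000126041
  L_C = 0.0836065
  L_D = 0.250347
Odds = (0.08/0.30) × (0.250347/0.0836065) = 0.266667 × 2.99435 ≈ 0.7985

0.7985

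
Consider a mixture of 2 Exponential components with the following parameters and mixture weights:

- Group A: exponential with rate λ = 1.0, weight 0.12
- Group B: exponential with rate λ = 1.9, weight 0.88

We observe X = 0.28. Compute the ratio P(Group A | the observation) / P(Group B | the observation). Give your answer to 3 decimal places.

0.092

Posterior odds = (π_i f_i(x)) / (π_j f_j(x)); the normalising sum cancels.
Evaluate each component's likelihood at the observed value:
  p_A = 0.755784
  p_B = 1.11611
Odds = (0.12/0.88) × (0.755784/1.11611) = 0.136364 × 0.677156 ≈ 0.092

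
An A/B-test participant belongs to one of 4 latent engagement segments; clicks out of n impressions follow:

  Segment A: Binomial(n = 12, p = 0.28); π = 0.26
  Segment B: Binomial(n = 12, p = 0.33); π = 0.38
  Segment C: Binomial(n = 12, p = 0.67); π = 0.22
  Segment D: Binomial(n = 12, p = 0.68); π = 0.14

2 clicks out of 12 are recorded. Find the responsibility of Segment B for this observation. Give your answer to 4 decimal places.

0.4964

Apply Bayes' rule: the posterior for each component is proportional to its prior times its likelihood at x.
Evaluate each component's likelihood at the observed value:
  L_A = 0.193725
  L_B = 0.131015
  L_C = 0.000453767
  L_D = 0.000343607
Weight by the priors:
  π_A·L_A = 0.26 × 0.193725 = 0.0503684
  π_B·L_B = 0.38 × 0.131015 = 0.0497856
  π_C·L_C = 0.22 × 0.000453767 = 9.98287e-05
  π_D·L_D = 0.14 × 0.000343607 = 4.81049e-05
Evidence: 0.0503684 + 0.0497856 + 9.98287e-05 + 4.81049e-05 = 0.100302
P(Segment B | 2 clicks out of 12) ≈ 0.4964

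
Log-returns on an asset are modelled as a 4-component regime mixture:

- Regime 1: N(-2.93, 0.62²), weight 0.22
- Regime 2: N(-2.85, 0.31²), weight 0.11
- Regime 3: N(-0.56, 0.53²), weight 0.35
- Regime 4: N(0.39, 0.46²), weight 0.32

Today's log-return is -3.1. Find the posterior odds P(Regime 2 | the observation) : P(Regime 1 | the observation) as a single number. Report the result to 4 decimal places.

Since P(k|x) ∝ π_k f_k(x), the posterior odds are π_i f_i(x) / (π_j f_j(x)).
Evaluate each component's likelihood at the observed value:
  L_1 = (1/(0.62·√(2π)))·exp(−(-3.1−-2.93)²/(2·0.62²)) = 0.643455·exp(-0.03759) = 0.619716
  L_2 = (1/(0.31·√(2π)))·exp(−(-3.1−-2.85)²/(2·0.31²)) = 1.286911·exp(-0.32518) = 0.929659
  L_3 = (1/(0.53·√(2π)))·exp(−(-3.1−-0.56)²/(2·0.53²)) = 0.752721·exp(-11.48380) = 7.74965e-06
  L_4 = (1/(0.46·√(2π)))·exp(−(-3.1−0.39)²/(2·0.46²)) = 0.867266·exp(-28.78095) = 2.74627e-13
Posterior odds = (π_2·L_2) / (π_1·L_1) = (0.11·0.929659) / (0.22·0.619716) = 0.102262 / 0.136338 ≈ 0.7501

0.7501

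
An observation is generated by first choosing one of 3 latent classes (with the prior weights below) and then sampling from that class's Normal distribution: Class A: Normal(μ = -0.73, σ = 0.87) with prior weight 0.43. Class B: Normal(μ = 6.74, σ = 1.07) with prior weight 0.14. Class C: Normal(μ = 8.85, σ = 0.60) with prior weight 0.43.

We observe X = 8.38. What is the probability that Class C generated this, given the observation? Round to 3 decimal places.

Posterior ∝ prior × likelihood, so P(k | x) ∝ π_k f_k(x); normalise over all components.
Evaluate each component's likelihood at the observed value:
  p_A = 7.10829e-25
  p_B = 0.115187
  p_C = 0.489232
Unnormalised posteriors:
  π_A·p_A = 0.43 × 7.10829e-25 = 3.05657e-25
  π_B·p_B = 0.14 × 0.115187 = 0.0161262
  π_C·p_C = 0.43 × 0.489232 = 0.21037
Sum: 3.05657e-25 + 0.0161262 + 0.21037 = 0.226496
P(Class C | the observation) ≈ 0.929

0.929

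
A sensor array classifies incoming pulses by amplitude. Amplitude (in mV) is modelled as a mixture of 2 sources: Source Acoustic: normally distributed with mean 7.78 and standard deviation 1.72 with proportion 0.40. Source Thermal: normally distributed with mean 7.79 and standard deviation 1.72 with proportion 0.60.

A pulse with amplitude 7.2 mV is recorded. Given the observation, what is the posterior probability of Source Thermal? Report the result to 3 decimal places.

Posterior ∝ prior × likelihood, so P(k | x) ∝ P(Z=k) f_k(x); normalise over all components.
Normal densities:
  L_Acoustic = (1/(1.72·√(2π)))·exp(−(7.2−7.78)²/(2·1.72²)) = 0.231943·exp(-0.05686) = 0.219124
  L_Thermal = (1/(1.72·√(2π)))·exp(−(7.2−7.79)²/(2·1.72²)) = 0.231943·exp(-0.05883) = 0.218691
Multiply by the mixture weights:
  P(Z=Acoustic)·L_Acoustic = 0.40 × 0.219124 = 0.0876496
  P(Z=Thermal)·L_Thermal = 0.60 × 0.218691 = 0.131215
Sum: 0.0876496 + 0.131215 = 0.218864
Responsibility of Source Thermal: 0.131215 / 0.218864 ≈ 0.600

0.600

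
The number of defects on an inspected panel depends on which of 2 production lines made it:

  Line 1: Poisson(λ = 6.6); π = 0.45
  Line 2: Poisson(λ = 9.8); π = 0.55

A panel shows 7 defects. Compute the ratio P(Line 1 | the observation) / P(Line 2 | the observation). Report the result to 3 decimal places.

1.261

Posterior odds = (π_i f_i(x)) / (π_j f_j(x)); the normalising sum cancels.
Component likelihoods at x = 7 defects:
  L_1 = 0.147243
  L_2 = 0.0955138
0.0662592 / 0.0525326 ≈ 1.261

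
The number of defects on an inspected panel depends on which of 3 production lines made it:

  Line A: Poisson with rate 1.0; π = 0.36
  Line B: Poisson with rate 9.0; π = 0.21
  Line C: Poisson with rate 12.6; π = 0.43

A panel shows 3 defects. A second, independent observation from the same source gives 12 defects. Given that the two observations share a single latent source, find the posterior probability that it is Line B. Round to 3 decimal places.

0.808

Posterior ∝ prior × likelihood, so P(k | x) ∝ P(Z=k) f_k(x); normalise over all components.
Since both observations come from the same component, the likelihood for component k is f_k(x₁)·f_k(x₂).
  f_A = [e^(−1.0)·1.0^3/3! = 0.0613132] × [7.68013e-10] = 4.70894e-11
  f_B = [e^(−9.0)·9.0^3/3! = 0.0149943] × [0.072765] = 0.00109106
  f_C = [e^(−12.6)·12.6^3/3! = 0.00112422] × [0.11272] = 0.000126721
Prior × likelihood for each component:
  P(Z=A)·f_A = 0.36 × 4.70894e-11 = 1.69522e-11
  P(Z=B)·f_B = 0.21 × 0.00109106 = 0.000229123
  P(Z=C)·f_C = 0.43 × 0.000126721 = 5.44901e-05
Normaliser: 1.69522e-11 + 0.000229123 + 5.44901e-05 = 0.000283613
Responsibility of Line B: 0.000229123 / 0.000283613 ≈ 0.808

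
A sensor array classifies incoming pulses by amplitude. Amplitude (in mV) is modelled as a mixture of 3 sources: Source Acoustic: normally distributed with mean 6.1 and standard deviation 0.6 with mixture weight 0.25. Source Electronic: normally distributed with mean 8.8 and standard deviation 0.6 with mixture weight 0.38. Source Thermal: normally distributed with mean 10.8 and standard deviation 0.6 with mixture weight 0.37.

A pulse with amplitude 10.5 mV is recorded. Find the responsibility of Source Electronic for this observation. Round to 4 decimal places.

By Bayes' theorem, P(k | x) = w_k f_k(x) / Σ_j w_j f_j(x).
Normal densities:
  f_Acoustic = 1.39657e-12
  f_Electronic = 0.0120102
  f_Thermal = 0.586776
Multiply by the mixture weights:
  w_Acoustic·f_Acoustic = 0.25 × 1.39657e-12 = 3.49143e-13
  w_Electronic·f_Electronic = 0.38 × 0.0120102 = 0.00456386
  w_Thermal·f_Thermal = 0.37 × 0.586776 = 0.217107
Marginal: 3.49143e-13 + 0.00456386 + 0.217107 = 0.221671
So the posterior for Source Electronic is 0.00456386 / 0.221671 ≈ 0.0206.

0.0206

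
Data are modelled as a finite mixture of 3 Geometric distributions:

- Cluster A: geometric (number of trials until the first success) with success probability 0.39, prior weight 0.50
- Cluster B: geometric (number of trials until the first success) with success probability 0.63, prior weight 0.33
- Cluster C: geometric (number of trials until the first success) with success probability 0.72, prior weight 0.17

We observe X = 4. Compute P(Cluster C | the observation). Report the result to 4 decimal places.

0.0467

The responsibility of component k is w_k f_k(x) divided by Σ_j w_j f_j(x).
Geometric probabilities:
  p_A = 0.39·(1−0.39)^3 = 0.39·0.226981 = 0.0885226
  p_B = 0.63·(1−0.63)^3 = 0.63·0.050653 = 0.0319114
  p_C = 0.72·(1−0.72)^3 = 0.72·0.021952 = 0.0158054
Prior × likelihood for each component:
  w_A·p_A = 0.50 × 0.0885226 = 0.0442613
  w_B·p_B = 0.33 × 0.0319114 = 0.0105308
  w_C·p_C = 0.17 × 0.0158054 = 0.00268692
Marginal: 0.0442613 + 0.0105308 + 0.00268692 = 0.057479
Responsibility of Cluster C: 0.00268692 / 0.057479 ≈ 0.0467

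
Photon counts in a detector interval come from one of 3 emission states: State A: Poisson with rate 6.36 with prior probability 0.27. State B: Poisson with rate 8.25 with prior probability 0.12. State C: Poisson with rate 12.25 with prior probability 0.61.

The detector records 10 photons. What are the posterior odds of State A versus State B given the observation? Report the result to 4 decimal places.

Only the two components matter; the odds are (π_i f_i(x)) / (π_j f_j(x)).
Poisson probabilities:
  f_A = 0.0516054
  f_B = 0.105159
  f_C = 0.100344
0.0139335 / 0.0126191 ≈ 1.1042

1.1042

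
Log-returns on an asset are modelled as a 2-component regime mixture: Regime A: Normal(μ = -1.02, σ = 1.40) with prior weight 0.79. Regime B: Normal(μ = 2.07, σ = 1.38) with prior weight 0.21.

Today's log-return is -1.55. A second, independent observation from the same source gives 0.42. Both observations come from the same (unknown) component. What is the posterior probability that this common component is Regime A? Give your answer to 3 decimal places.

0.992

P(component k | x) = w_k·f_k(x) / marginal(x), where marginal(x) = Σ_j w_j·f_j(x).
Since both observations come from the same component, the likelihood for component k is f_k(x₁)·f_k(x₂).
  L_A = [0.265254] × [0.167899] = 0.0445359
  L_B = [0.00926436] × [0.141449] = 0.00131044
Weight by the priors:
  w_A·L_A = 0.79 × 0.0445359 = 0.0351834
  w_B·L_B = 0.21 × 0.00131044 = 0.000275192
Denominator: 0.0351834 + 0.000275192 = 0.0354586
Responsibility of Regime A: 0.0351834 / 0.0354586 ≈ 0.992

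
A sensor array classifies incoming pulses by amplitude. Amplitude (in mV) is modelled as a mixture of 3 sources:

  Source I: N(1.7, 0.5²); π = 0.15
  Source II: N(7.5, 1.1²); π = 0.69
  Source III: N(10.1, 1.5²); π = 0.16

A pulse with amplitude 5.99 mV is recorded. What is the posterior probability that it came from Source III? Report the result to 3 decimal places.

0.010

P(component k | x) = w_k·f_k(x) / marginal(x), where marginal(x) = Σ_j w_j·f_j(x).
Evaluate each component's likelihood at the observed value:
  p_I = (1/(0.5·√(2π)))·exp(−(5.99−1.7)²/(2·0.5²)) = 0.797885·exp(-36.80820) = 8.24787e-17
  p_II = (1/(1.1·√(2π)))·exp(−(5.99−7.5)²/(2·1.1²)) = 0.362675·exp(-0.94219) = 0.141361
  p_III = (1/(1.5·√(2π)))·exp(−(5.99−10.1)²/(2·1.5²)) = 0.265962·exp(-3.75380) = 0.00623109
Weight by the priors:
  w_I·p_I = 0.15 × 8.24787e-17 = 1.23718e-17
  w_II·p_II = 0.69 × 0.141361 = 0.097539
  w_III·p_III = 0.16 × 0.00623109 = 0.000996975
Marginal: 1.23718e-17 + 0.097539 + 0.000996975 = 0.098536
So the posterior for Source III is 0.000996975 / 0.098536 ≈ 0.010.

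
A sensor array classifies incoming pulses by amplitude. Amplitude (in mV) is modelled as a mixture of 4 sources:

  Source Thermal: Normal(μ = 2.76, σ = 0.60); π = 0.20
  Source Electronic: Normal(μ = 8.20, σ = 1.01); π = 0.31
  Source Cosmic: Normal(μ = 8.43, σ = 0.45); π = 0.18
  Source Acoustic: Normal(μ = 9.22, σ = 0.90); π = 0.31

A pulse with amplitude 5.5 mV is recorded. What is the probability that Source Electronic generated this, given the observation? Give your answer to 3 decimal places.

By Bayes' theorem, P(k | x) = π_k f_k(x) / Σ_j π_j f_j(x).
Normal densities:
  f_Thermal = (1/(0.60·√(2π)))·exp(−(5.5−2.76)²/(2·0.60²)) = 0.664904·exp(-10.42722) = 1.96913e-05
  f_Electronic = (1/(1.01·√(2π)))·exp(−(5.5−8.20)²/(2·1.01²)) = 0.394992·exp(-3.57318) = 0.011086
  f_Cosmic = (1/(0.45·√(2π)))·exp(−(5.5−8.43)²/(2·0.45²)) = 0.886538·exp(-21.19728) = 5.51867e-10
  f_Acoustic = (1/(0.90·√(2π)))·exp(−(5.5−9.22)²/(2·0.90²)) = 0.443269·exp(-8.54222) = 8.64625e-05
Weight by the priors:
  π_Thermal·f_Thermal = 0.20 × 1.96913e-05 = 3.93825e-06
  π_Electronic·f_Electronic = 0.31 × 0.011086 = 0.00343667
  π_Cosmic·f_Cosmic = 0.18 × 5.51867e-10 = 9.9336e-11
  π_Acoustic·f_Acoustic = 0.31 × 8.64625e-05 = 2.68034e-05
Evidence: 3.93825e-06 + 0.00343667 + 9.9336e-11 + 2.68034e-05 = 0.00346742
P(Source Electronic | the observation) = 0.00343667 / 0.00346742 ≈ 0.991

0.991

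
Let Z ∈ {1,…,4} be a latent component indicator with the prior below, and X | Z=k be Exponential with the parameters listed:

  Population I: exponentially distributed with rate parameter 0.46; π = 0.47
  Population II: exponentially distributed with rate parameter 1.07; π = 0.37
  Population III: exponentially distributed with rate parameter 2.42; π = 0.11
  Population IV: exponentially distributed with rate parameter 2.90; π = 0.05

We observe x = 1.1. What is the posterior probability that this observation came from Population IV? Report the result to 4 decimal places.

P(component k | x) = π_k·f_k(x) / marginal(x), where marginal(x) = Σ_j π_j·f_j(x).
Evaluate each component's likelihood at the observed value:
  L_I = 0.277335
  L_II = 0.329776
  L_III = 0.168936
  L_IV = 0.119398
Prior × likelihood for each component:
  π_I·L_I = 0.47 × 0.277335 = 0.130347
  π_II·L_II = 0.37 × 0.329776 = 0.122017
  π_III·L_III = 0.11 × 0.168936 = 0.018583
  π_IV·L_IV = 0.05 × 0.119398 = 0.00596992
Normaliser: 0.130347 + 0.122017 + 0.018583 + 0.00596992 = 0.276918
P(Population IV | the observation) ≈ 0.0216

0.0216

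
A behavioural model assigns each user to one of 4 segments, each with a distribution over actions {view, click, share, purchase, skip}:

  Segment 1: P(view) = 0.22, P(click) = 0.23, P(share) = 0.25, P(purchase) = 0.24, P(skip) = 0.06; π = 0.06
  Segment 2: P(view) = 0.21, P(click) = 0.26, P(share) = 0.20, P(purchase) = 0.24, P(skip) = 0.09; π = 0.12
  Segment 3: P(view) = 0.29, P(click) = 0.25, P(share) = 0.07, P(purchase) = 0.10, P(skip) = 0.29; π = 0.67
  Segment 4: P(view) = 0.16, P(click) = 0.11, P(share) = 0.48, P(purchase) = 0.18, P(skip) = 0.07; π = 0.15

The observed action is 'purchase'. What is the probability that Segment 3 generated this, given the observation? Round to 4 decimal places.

Apply Bayes' rule: the posterior for each component is proportional to its prior times its likelihood at x.
Evaluate each component's likelihood at the observed value:
  f_1 = 0.24
  f_2 = 0.24
  f_3 = 0.1
  f_4 = 0.18
Unnormalised posteriors:
  π_1·f_1 = 0.06 × 0.24 = 0.0144
  π_2·f_2 = 0.12 × 0.24 = 0.0288
  π_3·f_3 = 0.67 × 0.1 = 0.067
  π_4·f_4 = 0.15 × 0.18 = 0.027
Marginal: 0.0144 + 0.0288 + 0.067 + 0.027 = 0.1372
P(Segment 3 | the observation) ≈ 0.4883

0.4883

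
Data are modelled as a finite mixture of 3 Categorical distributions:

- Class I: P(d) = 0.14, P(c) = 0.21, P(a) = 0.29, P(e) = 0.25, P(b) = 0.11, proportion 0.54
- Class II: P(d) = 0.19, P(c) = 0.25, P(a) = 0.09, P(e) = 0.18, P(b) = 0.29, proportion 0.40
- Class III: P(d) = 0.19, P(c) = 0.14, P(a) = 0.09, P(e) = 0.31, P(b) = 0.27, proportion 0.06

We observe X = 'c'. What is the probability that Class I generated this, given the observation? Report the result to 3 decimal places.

0.511

The responsibility of component k is π_k f_k(x) divided by Σ_j π_j f_j(x).
Component likelihoods at x = 'c':
  f_I = 0.21
  f_II = 0.25
  f_III = 0.14
Weight by the priors:
  π_I·f_I = 0.54 × 0.21 = 0.1134
  π_II·f_II = 0.40 × 0.25 = 0.1
  π_III·f_III = 0.06 × 0.14 = 0.0084
Denominator: 0.1134 + 0.1 + 0.0084 = 0.2218
So the posterior for Class I is 0.1134 / 0.2218 ≈ 0.511.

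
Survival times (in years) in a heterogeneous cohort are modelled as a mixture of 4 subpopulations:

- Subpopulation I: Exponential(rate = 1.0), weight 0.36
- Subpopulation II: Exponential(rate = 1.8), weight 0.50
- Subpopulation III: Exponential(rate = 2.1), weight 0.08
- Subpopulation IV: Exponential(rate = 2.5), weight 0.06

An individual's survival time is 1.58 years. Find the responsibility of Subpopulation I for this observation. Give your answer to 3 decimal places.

By Bayes' theorem, P(k | x) = P(Z=k) f_k(x) / Σ_j P(Z=j) f_j(x).
Component likelihoods at x = 1.58 years:
  p_I = 0.205975
  p_II = 0.104746
  p_III = 0.0760729
  p_IV = 0.0481368
Multiply by the mixture weights:
  P(Z=I)·p_I = 0.36 × 0.205975 = 0.074151
  P(Z=II)·p_II = 0.50 × 0.104746 = 0.0523732
  P(Z=III)·p_III = 0.08 × 0.0760729 = 0.00608584
  P(Z=IV)·p_IV = 0.06 × 0.0481368 = 0.00288821
Normaliser: 0.074151 + 0.0523732 + 0.00608584 + 0.00288821 = 0.135498
Responsibility of Subpopulation I: 0.074151 / 0.135498 ≈ 0.547

0.547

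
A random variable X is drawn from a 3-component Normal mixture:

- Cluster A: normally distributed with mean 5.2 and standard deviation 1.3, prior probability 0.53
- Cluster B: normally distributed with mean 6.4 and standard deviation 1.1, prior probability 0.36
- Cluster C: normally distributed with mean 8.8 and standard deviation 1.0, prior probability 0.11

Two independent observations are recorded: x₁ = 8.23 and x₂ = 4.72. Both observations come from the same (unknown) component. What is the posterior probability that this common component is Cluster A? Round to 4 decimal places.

Apply Bayes' rule: the posterior for each component is proportional to its prior times its likelihood at x.
Since both observations come from the same component, the likelihood for component k is f_k(x₁)·f_k(x₂).
  L_A = [0.0202917] × [0.286657] = 0.00581675
  L_B = [0.0908912] × [0.112982] = 0.010269
  L_C = [0.339124] × [9.68702e-05] = 3.2851e-05
Weight by the priors:
  P(Z=A)·L_A = 0.53 × 0.00581675 = 0.00308288
  P(Z=B)·L_B = 0.36 × 0.010269 = 0.00369686
  P(Z=C)·L_C = 0.11 × 3.2851e-05 = 3.61361e-06
Denominator: 0.00308288 + 0.00369686 + 3.61361e-06 = 0.00678335
P(Cluster A | x) ≈ 0.4545

0.4545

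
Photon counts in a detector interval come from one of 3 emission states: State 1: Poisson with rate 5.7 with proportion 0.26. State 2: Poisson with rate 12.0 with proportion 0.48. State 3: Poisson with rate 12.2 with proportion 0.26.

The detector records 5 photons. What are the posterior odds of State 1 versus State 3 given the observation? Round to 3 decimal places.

14.808

Since P(k|x) ∝ π_k f_k(x), the posterior odds are π_i f_i(x) / (π_j f_j(x)).
Poisson probabilities:
  f_1 = 0.16777
  f_2 = 0.0127406
  f_3 = 0.0113299
Odds = (0.26/0.26) × (0.16777/0.0113299) = 1 × 14.8078 ≈ 14.808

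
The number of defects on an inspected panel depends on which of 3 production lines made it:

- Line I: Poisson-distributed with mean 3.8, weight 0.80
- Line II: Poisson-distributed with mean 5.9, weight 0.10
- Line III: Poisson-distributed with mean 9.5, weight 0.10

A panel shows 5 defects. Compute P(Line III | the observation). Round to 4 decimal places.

0.0346

The responsibility of component k is w_k f_k(x) divided by Σ_j w_j f_j(x).
Component likelihoods at x = 5 defects:
  p_I = 0.147713
  p_II = 0.163208
  p_III = 0.0482658
Weight by the priors:
  w_I·p_I = 0.80 × 0.147713 = 0.11817
  w_II·p_II = 0.10 × 0.163208 = 0.0163208
  w_III·p_III = 0.10 × 0.0482658 = 0.00482658
Sum: 0.11817 + 0.0163208 + 0.00482658 = 0.139317
Responsibility of Line III: 0.00482658 / 0.139317 ≈ 0.0346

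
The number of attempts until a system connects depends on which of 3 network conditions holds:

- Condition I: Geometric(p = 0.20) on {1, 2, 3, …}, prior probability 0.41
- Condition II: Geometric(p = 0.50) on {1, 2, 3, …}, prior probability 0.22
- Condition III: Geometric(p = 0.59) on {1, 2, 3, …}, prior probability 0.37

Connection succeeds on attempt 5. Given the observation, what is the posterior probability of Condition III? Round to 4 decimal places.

The responsibility of component k is π_k f_k(x) divided by Σ_j π_j f_j(x).
Component likelihoods at x = 5:
  L_I = 0.08192
  L_II = 0.03125
  L_III = 0.016672
Prior × likelihood for each component:
  π_I·L_I = 0.41 × 0.08192 = 0.0335872
  π_II·L_II = 0.22 × 0.03125 = 0.006875
  π_III·L_III = 0.37 × 0.016672 = 0.00616864
Sum: 0.0335872 + 0.006875 + 0.00616864 = 0.0466308
P(Condition III | x) = 0.00616864 / 0.0466308 ≈ 0.1323

0.1323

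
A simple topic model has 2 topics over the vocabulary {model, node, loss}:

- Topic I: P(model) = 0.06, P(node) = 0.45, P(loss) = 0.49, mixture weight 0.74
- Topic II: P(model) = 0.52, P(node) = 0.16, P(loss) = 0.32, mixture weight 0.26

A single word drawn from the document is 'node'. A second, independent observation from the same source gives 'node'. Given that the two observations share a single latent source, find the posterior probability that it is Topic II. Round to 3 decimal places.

0.043

By Bayes' theorem, P(k | x) = π_k f_k(x) / Σ_j π_j f_j(x).
Since both observations come from the same component, the likelihood for component k is f_k(x₁)·f_k(x₂).
  L_I = [P(node | comp) = 0.45] × [0.45] = 0.2025
  L_II = [P(node | comp) = 0.16] × [0.16] = 0.0256
Weight by the priors:
  π_I·L_I = 0.74 × 0.2025 = 0.14985
  π_II·L_II = 0.26 × 0.0256 = 0.006656
Normaliser: 0.14985 + 0.006656 = 0.156506
P(Topic II | x) ≈ 0.043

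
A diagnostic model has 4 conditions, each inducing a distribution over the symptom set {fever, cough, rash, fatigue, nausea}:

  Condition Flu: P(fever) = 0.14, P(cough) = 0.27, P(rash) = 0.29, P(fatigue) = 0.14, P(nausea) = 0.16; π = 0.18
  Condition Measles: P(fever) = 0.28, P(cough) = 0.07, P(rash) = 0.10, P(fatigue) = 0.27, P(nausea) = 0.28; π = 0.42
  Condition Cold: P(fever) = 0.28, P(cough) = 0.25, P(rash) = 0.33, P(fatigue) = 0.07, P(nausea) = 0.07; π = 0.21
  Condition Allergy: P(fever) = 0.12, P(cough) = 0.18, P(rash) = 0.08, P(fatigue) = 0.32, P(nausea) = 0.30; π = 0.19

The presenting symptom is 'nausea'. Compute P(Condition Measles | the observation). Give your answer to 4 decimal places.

0.5392

Apply Bayes' rule: the posterior for each component is proportional to its prior times its likelihood at x.
Component likelihoods at x = 'nausea':
  f_Flu = 0.16
  f_Measles = 0.28
  f_Cold = 0.07
  f_Allergy = 0.3
Unnormalised posteriors:
  π_Flu·f_Flu = 0.18 × 0.16 = 0.0288
  π_Measles·f_Measles = 0.42 × 0.28 = 0.1176
  π_Cold·f_Cold = 0.21 × 0.07 = 0.0147
  π_Allergy·f_Allergy = 0.19 × 0.3 = 0.057
Normaliser: 0.0288 + 0.1176 + 0.0147 + 0.057 = 0.2181
P(Condition Measles | 'nausea') ≈ 0.5392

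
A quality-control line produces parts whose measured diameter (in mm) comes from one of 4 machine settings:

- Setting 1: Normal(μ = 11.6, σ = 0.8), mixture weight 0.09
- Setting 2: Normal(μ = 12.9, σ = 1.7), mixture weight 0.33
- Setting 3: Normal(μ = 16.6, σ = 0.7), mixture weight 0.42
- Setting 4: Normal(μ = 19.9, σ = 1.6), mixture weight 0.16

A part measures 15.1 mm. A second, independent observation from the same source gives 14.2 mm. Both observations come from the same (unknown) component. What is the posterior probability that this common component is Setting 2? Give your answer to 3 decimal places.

Apply Bayes' rule: the posterior for each component is proportional to its prior times its likelihood at x.
Since both observations come from the same component, the likelihood for component k is f_k(x₁)·f_k(x₂).
  L_1 = [(1/(0.8·√(2π)))·exp(−(15.1−11.6)²/(2·0.8²)) = 0.498678·exp(-9.57031) = 3.47925e-05] × [0.00253631] = 8.82447e-08
  L_2 = [(1/(1.7·√(2π)))·exp(−(15.1−12.9)²/(2·1.7²)) = 0.234672·exp(-0.83737) = 0.101577] × [0.175178] = 0.017794
  L_3 = [(1/(0.7·√(2π)))·exp(−(15.1−16.6)²/(2·0.7²)) = 0.569918·exp(-2.29592) = 0.057373] × [0.0015967] = 9.16076e-05
  L_4 = [(1/(1.6·√(2π)))·exp(−(15.1−19.9)²/(2·1.6²)) = 0.249339·exp(-4.50000) = 0.00276991] × [0.000437408] = 1.21158e-06
Multiply by the mixture weights:
  π_1·L_1 = 0.09 × 8.82447e-08 = 7.94202e-09
  π_2·L_2 = 0.33 × 0.017794 = 0.00587204
  π_3·L_3 = 0.42 × 9.16076e-05 = 3.84752e-05
  π_4·L_4 = 0.16 × 1.21158e-06 = 1.93852e-07
Marginal: 7.94202e-09 + 0.00587204 + 3.84752e-05 + 1.93852e-07 = 0.00591071
So the posterior for Setting 2 is 0.00587204 / 0.00591071 ≈ 0.993.

0.993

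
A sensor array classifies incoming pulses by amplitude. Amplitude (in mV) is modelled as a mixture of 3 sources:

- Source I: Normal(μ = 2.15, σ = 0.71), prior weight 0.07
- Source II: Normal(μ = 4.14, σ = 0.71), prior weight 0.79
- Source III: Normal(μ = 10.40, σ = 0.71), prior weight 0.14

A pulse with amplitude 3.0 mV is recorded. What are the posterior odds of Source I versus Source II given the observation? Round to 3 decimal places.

Posterior odds = (P(Z=i) f_i(x)) / (P(Z=j) f_j(x)); the normalising sum cancels.
Component likelihoods at x = 3.0 mV:
  p_I = (1/(0.71·√(2π)))·exp(−(3.0−2.15)²/(2·0.71²)) = 0.561891·exp(-0.71662) = 0.274426
  p_II = (1/(0.71·√(2π)))·exp(−(3.0−4.14)²/(2·0.71²)) = 0.561891·exp(-1.28903) = 0.154822
  p_III = (1/(0.71·√(2π)))·exp(−(3.0−10.40)²/(2·0.71²)) = 0.561891·exp(-54.31462) = 1.44915e-24
Posterior odds = (P(Z=I)·p_I) / (P(Z=II)·p_II) = (0.07·0.274426) / (0.79·0.154822) = 0.0192099 / 0.12231 ≈ 0.157

0.157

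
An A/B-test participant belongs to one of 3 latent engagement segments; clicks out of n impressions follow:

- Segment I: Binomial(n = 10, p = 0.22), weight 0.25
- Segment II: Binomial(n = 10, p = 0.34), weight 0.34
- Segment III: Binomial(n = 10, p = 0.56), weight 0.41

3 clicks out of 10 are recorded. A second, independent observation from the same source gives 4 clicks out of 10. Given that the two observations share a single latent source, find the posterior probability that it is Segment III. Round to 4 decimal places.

By Bayes' theorem, P(k | x) = π_k f_k(x) / Σ_j π_j f_j(x).
Since both observations come from the same component, the likelihood for component k is f_k(x₁)·f_k(x₂).
  L_I = [C(10,3)·0.22^3·0.78^7 = 120·0.010648·0.175656 = 0.224446] × [0.110784] = 0.024865
  L_II = [C(10,3)·0.34^3·0.66^7 = 120·0.039304·0.0545516 = 0.257292] × [0.231952] = 0.0596794
  L_III = [C(10,3)·0.56^3·0.44^7 = 120·0.175616·0.00319278 = 0.0672844] × [0.149861] = 0.0100833
Unnormalised posteriors:
  π_I·L_I = 0.25 × 0.024865 = 0.00621626
  π_II·L_II = 0.34 × 0.0596794 = 0.020291
  π_III·L_III = 0.41 × 0.0100833 = 0.00413414
Evidence: 0.00621626 + 0.020291 + 0.00413414 = 0.0306414
So the posterior for Segment III is 0.00413414 / 0.0306414 ≈ 0.1349.

0.1349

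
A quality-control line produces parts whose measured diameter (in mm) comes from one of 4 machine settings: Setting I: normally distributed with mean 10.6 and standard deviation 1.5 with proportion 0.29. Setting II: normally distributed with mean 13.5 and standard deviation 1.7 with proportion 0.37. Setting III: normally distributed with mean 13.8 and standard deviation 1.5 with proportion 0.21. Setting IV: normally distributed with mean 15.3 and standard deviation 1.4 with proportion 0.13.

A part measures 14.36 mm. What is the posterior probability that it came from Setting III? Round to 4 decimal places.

Apply Bayes' rule: the posterior for each component is proportional to its prior times its likelihood at x.
Normal densities:
  f_I = (1/(1.5·√(2π)))·exp(−(14.36−10.6)²/(2·1.5²)) = 0.265962·exp(-3.14169) = 0.0114921
  f_II = (1/(1.7·√(2π)))·exp(−(14.36−13.5)²/(2·1.7²)) = 0.234672·exp(-0.12796) = 0.206485
  f_III = (1/(1.5·√(2π)))·exp(−(14.36−13.8)²/(2·1.5²)) = 0.265962·exp(-0.06969) = 0.248058
  f_IV = (1/(1.4·√(2π)))·exp(−(14.36−15.3)²/(2·1.4²)) = 0.284959·exp(-0.22541) = 0.227451
Weight by the priors:
  π_I·f_I = 0.29 × 0.0114921 = 0.00333272
  π_II·f_II = 0.37 × 0.206485 = 0.0763996
  π_III·f_III = 0.21 × 0.248058 = 0.0520922
  π_IV·f_IV = 0.13 × 0.227451 = 0.0295687
Marginal: 0.00333272 + 0.0763996 + 0.0520922 + 0.0295687 = 0.161393
So the posterior for Setting III is 0.0520922 / 0.161393 ≈ 0.3228.

0.3228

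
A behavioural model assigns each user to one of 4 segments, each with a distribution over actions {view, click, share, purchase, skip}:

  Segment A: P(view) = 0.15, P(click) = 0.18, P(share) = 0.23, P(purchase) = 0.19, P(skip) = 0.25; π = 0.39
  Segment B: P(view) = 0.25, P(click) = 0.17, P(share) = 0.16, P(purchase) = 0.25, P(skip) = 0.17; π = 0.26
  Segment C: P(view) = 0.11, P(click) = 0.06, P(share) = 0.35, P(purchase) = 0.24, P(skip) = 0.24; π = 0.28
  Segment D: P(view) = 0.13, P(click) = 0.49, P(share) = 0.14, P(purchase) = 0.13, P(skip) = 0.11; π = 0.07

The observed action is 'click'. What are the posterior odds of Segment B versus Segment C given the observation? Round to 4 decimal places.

2.6310

Only the two components matter; the odds are (π_i f_i(x)) / (π_j f_j(x)).
Categorical probabilities:
  p_A = 0.18
  p_B = 0.17
  p_C = 0.06
  p_D = 0.49
0.0442 / 0.0168 ≈ 2.6310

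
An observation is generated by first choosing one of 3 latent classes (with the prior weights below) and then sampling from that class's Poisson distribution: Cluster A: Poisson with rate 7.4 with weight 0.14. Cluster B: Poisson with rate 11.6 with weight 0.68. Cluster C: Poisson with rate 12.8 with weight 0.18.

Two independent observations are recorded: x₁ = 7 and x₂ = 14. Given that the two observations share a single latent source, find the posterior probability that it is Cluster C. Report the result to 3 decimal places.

Posterior ∝ prior × likelihood, so P(k | x) ∝ P(Z=k) f_k(x); normalise over all components.
Since both observations come from the same component, the likelihood for component k is f_k(x₁)·f_k(x₂).
  L_A = [0.147371] × [0.0103528] = 0.0015257
  L_B = [0.0513996] × [0.0839823] = 0.00431665
  L_C = [0.0308368] × [0.10036] = 0.00309479
Weight by the priors:
  P(Z=A)·L_A = 0.14 × 0.0015257 = 0.000213598
  P(Z=B)·L_B = 0.68 × 0.00431665 = 0.00293532
  P(Z=C)·L_C = 0.18 × 0.00309479 = 0.000557063
Sum: 0.000213598 + 0.00293532 + 0.000557063 = 0.00370598
P(Cluster C | x₁,x₂) = 0.000557063 / 0.00370598 ≈ 0.150

0.150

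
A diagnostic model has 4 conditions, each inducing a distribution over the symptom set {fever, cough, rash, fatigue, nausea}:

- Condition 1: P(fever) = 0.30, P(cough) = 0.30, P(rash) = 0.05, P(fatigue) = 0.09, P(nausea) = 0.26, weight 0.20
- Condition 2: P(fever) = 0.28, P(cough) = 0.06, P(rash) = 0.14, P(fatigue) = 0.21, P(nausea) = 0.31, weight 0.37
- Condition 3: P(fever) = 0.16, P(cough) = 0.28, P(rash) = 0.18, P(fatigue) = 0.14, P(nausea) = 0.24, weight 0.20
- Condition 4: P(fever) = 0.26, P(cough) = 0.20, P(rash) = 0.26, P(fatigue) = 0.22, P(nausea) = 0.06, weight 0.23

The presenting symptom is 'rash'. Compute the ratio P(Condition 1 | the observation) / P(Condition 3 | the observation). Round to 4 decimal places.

0.2778

Only the two components matter; the odds are (π_i f_i(x)) / (π_j f_j(x)).
Evaluate each component's likelihood at the observed value:
  p_1 = P(rash | comp) = 0.05
  p_2 = P(rash | comp) = 0.14
  p_3 = P(rash | comp) = 0.18
  p_4 = P(rash | comp) = 0.26
0.01 / 0.036 ≈ 0.2778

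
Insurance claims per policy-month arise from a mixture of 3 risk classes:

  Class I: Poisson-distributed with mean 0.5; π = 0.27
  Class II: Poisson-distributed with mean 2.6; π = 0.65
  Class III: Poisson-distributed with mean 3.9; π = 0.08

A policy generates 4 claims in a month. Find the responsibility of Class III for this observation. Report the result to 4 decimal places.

Apply Bayes' rule: the posterior for each component is proportional to its prior times its likelihood at x.
Component likelihoods at x = 4 claims:
  f_I = 0.00157951
  f_II = 0.141422
  f_III = 0.195119
Weight by the priors:
  π_I·f_I = 0.27 × 0.00157951 = 0.000426467
  π_II·f_II = 0.65 × 0.141422 = 0.0919242
  π_III·f_III = 0.08 × 0.195119 = 0.0156095
Sum: 0.000426467 + 0.0919242 + 0.0156095 = 0.10796
P(Class III | the observation) = 0.0156095 / 0.10796 ≈ 0.1446

0.1446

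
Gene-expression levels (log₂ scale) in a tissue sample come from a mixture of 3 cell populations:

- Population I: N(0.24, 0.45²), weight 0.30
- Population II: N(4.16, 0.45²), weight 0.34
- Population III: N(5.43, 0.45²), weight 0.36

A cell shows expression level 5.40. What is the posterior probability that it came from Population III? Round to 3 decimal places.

0.979

P(component k | x) = P(Z=k)·f_k(x) / marginal(x), where marginal(x) = Σ_j P(Z=j)·f_j(x).
Normal densities:
  L_I = 2.49008e-29
  L_II = 0.0199012
  L_III = 0.884571
Prior × likelihood for each component:
  P(Z=I)·L_I = 0.30 × 2.49008e-29 = 7.47024e-30
  P(Z=II)·L_II = 0.34 × 0.0199012 = 0.00676642
  P(Z=III)·L_III = 0.36 × 0.884571 = 0.318445
Normaliser: 7.47024e-30 + 0.00676642 + 0.318445 = 0.325212
So the posterior for Population III is 0.318445 / 0.325212 ≈ 0.979.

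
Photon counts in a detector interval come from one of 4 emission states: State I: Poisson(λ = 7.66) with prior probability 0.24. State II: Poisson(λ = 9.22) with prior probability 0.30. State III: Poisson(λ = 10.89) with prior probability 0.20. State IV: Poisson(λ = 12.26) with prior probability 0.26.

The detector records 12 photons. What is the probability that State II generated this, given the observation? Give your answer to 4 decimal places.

Apply Bayes' rule: the posterior for each component is proportional to its prior times its likelihood at x.
Component likelihoods at x = 12 photons:
  L_I = e^(−7.66)·7.66^12/12! = 0.0401525
  L_II = e^(−9.22)·9.22^12/12! = 0.0780259
  L_III = e^(−10.89)·10.89^12/12! = 0.108276
  L_IV = e^(−12.26)·12.26^12/12! = 0.114051
Weight by the priors:
  P(Z=I)·L_I = 0.24 × 0.0401525 = 0.0096366
  P(Z=II)·L_II = 0.30 × 0.0780259 = 0.0234078
  P(Z=III)·L_III = 0.20 × 0.108276 = 0.0216551
  P(Z=IV)·L_IV = 0.26 × 0.114051 = 0.0296532
Marginal: 0.0096366 + 0.0234078 + 0.0216551 + 0.0296532 = 0.0843527
P(State II | 12 photons) = 0.0234078 / 0.0843527 ≈ 0.2775

0.2775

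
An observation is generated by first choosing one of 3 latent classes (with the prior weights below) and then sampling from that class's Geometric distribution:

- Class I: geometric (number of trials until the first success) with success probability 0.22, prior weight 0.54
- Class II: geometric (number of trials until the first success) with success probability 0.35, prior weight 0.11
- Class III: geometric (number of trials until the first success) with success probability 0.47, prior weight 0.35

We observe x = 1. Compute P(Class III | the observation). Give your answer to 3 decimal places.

By Bayes' theorem, P(k | x) = w_k f_k(x) / Σ_j w_j f_j(x).
Component likelihoods at x = 1:
  f_I = 0.22
  f_II = 0.35
  f_III = 0.47
Weight by the priors:
  w_I·f_I = 0.54 × 0.22 = 0.1188
  w_II·f_II = 0.11 × 0.35 = 0.0385
  w_III·f_III = 0.35 × 0.47 = 0.1645
Marginal: 0.1188 + 0.0385 + 0.1645 = 0.3218
So the posterior for Class III is 0.1645 / 0.3218 ≈ 0.511.

0.511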